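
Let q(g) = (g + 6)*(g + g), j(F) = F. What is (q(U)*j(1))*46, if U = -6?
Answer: 0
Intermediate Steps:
q(g) = 2*g*(6 + g) (q(g) = (6 + g)*(2*g) = 2*g*(6 + g))
(q(U)*j(1))*46 = ((2*(-6)*(6 - 6))*1)*46 = ((2*(-6)*0)*1)*46 = (0*1)*46 = 0*46 = 0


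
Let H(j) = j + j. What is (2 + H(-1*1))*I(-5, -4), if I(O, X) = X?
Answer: 0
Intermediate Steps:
H(j) = 2*j
(2 + H(-1*1))*I(-5, -4) = (2 + 2*(-1*1))*(-4) = (2 + 2*(-1))*(-4) = (2 - 2)*(-4) = 0*(-4) = 0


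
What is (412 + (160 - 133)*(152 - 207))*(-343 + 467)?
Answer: -133052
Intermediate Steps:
(412 + (160 - 133)*(152 - 207))*(-343 + 467) = (412 + 27*(-55))*124 = (412 - 1485)*124 = -1073*124 = -133052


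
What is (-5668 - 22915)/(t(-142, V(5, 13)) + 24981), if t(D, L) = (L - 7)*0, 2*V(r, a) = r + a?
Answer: -28583/24981 ≈ -1.1442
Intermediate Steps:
V(r, a) = a/2 + r/2 (V(r, a) = (r + a)/2 = (a + r)/2 = a/2 + r/2)
t(D, L) = 0 (t(D, L) = (-7 + L)*0 = 0)
(-5668 - 22915)/(t(-142, V(5, 13)) + 24981) = (-5668 - 22915)/(0 + 24981) = -28583/24981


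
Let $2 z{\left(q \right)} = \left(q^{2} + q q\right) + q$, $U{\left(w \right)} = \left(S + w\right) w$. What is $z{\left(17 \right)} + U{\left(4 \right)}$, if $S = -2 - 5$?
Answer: $\frac{571}{2} \approx 285.5$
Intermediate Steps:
$S = -7$
$U{\left(w \right)} = w \left(-7 + w\right)$ ($U{\left(w \right)} = \left(-7 + w\right) w = w \left(-7 + w\right)$)
$z{\left(q \right)} = q^{2} + \frac{q}{2}$ ($z{\left(q \right)} = \frac{\left(q^{2} + q q\right) + q}{2} = \frac{\left(q^{2} + q^{2}\right) + q}{2} = \frac{2 q^{2} + q}{2} = \frac{q + 2 q^{2}}{2} = q^{2} + \frac{q}{2}$)
$z{\left(17 \right)} + U{\left(4 \right)} = 17 \left(\frac{1}{2} + 17\right) + 4 \left(-7 + 4\right) = 17 \cdot \frac{35}{2} + 4 \left(-3\right) = \frac{595}{2} - 12 = \frac{571}{2}$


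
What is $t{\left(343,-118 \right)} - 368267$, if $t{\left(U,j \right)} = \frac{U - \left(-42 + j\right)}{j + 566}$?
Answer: $- \frac{164983113}{448} \approx -3.6827 \cdot 10^{5}$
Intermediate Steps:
$t{\left(U,j \right)} = \frac{42 + U - j}{566 + j}$
$t{\left(343,-118 \right)} - 368267 = \frac{42 + 343 - -118}{566 - 118} - 368267 = \frac{42 + 343 + 118}{448} - 368267 = \frac{1}{448} \cdot 503 - 368267 = \frac{503}{448} - 368267 = - \frac{164983113}{448}$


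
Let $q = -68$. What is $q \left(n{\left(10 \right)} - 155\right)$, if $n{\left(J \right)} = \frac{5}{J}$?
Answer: $10506$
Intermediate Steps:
$q \left(n{\left(10 \right)} - 155\right) = - 68 \left(\frac{5}{10} - 155\right) = - 68 \left(5 \cdot \frac{1}{10} - 155\right) = - 68 \left(\frac{1}{2} - 155\right) = \left(-68\right) \left(- \frac{309}{2}\right) = 10506$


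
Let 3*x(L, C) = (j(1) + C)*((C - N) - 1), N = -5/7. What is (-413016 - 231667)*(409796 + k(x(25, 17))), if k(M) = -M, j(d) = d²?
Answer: -1848867035210/7 ≈ -2.6412e+11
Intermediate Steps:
N = -5/7 (N = -5*⅐ = -5/7 ≈ -0.71429)
x(L, C) = (1 + C)*(-2/7 + C)/3 (x(L, C) = ((1² + C)*((C - 1*(-5/7)) - 1))/3 = ((1 + C)*((C + 5/7) - 1))/3 = ((1 + C)*((5/7 + C) - 1))/3 = ((1 + C)*(-2/7 + C))/3 = (1 + C)*(-2/7 + C)/3)
(-413016 - 231667)*(409796 + k(x(25, 17))) = (-413016 - 231667)*(409796 - (-2/21 + (⅓)*17² + (5/21)*17)) = -644683*(409796 - (-2/21 + (⅓)*289 + 85/21)) = -644683*(409796 - (-2/21 + 289/3 + 85/21)) = -644683*(409796 - 1*702/7) = -644683*(409796 - 702/7) = -644683*2867870/7 = -1848867035210/7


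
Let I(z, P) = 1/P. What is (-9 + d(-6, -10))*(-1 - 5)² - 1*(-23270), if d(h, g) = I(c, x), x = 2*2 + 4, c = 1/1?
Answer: 45901/2 ≈ 22951.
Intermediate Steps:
c = 1 (c = 1*1 = 1)
x = 8 (x = 4 + 4 = 8)
d(h, g) = ⅛ (d(h, g) = 1/8 = ⅛)
(-9 + d(-6, -10))*(-1 - 5)² - 1*(-23270) = (-9 + ⅛)*(-1 - 5)² - 1*(-23270) = -71/8*(-6)² + 23270 = -71/8*36 + 23270 = -639/2 + 23270 = 45901/2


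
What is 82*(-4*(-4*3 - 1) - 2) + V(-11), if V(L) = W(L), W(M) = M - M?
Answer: 4100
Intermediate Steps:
W(M) = 0
V(L) = 0
82*(-4*(-4*3 - 1) - 2) + V(-11) = 82*(-4*(-4*3 - 1) - 2) + 0 = 82*(-4*(-12 - 1) - 2) + 0 = 82*(-4*(-13) - 2) + 0 = 82*(52 - 2) + 0 = 82*50 + 0 = 4100 + 0 = 4100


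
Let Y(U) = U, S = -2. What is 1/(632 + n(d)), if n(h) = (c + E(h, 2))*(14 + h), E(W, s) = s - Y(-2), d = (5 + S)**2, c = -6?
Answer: 1/586 ≈ 0.0017065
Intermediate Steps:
d = 9 (d = (5 - 2)**2 = 3**2 = 9)
E(W, s) = 2 + s (E(W, s) = s - 1*(-2) = s + 2 = 2 + s)
n(h) = -28 - 2*h (n(h) = (-6 + (2 + 2))*(14 + h) = (-6 + 4)*(14 + h) = -2*(14 + h) = -28 - 2*h)
1/(632 + n(d)) = 1/(632 + (-28 - 2*9)) = 1/(632 + (-28 - 18)) = 1/(632 - 46) = 1/586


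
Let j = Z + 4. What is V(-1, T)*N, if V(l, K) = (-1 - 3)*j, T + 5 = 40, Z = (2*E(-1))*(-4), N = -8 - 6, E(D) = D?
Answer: 672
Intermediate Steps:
N = -14
Z = 8 (Z = (2*(-1))*(-4) = -2*(-4) = 8)
j = 12 (j = 8 + 4 = 12)
T = 35 (T = -5 + 40 = 35)
V(l, K) = -48 (V(l, K) = (-1 - 3)*12 = -4*12 = -48)
V(-1, T)*N = -48*(-14) = 672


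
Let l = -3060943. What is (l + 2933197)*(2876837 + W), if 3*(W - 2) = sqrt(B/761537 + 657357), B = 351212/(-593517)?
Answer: -367504674894 - 14194*sqrt(134291843394419937364975038489)/150661718543 ≈ -3.6754e+11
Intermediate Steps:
B = -351212/593517 (B = 351212*(-1/593517) = -351212/593517 ≈ -0.59175)
W = 2 + sqrt(134291843394419937364975038489)/1355955466887 (W = 2 + sqrt(-351212/593517/761537 + 657357)/3 = 2 + sqrt(-351212/593517*1/761537 + 657357)/3 = 2 + sqrt(-351212/451985155629 + 657357)/3 = 2 + sqrt(297115605948461341/451985155629)/3 = 2 + (sqrt(134291843394419937364975038489)/451985155629)/3 = 2 + sqrt(134291843394419937364975038489)/1355955466887 ≈ 272.26)
(l + 2933197)*(2876837 + W) = (-3060943 + 2933197)*(2876837 + (2 + sqrt(134291843394419937364975038489)/1355955466887)) = -127746*(2876839 + sqrt(134291843394419937364975038489)/1355955466887) = -367504674894 - 14194*sqrt(134291843394419937364975038489)/150661718543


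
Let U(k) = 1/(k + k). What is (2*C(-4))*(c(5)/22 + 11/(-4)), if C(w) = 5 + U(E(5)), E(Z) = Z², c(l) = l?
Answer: -27861/1100 ≈ -25.328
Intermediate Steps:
U(k) = 1/(2*k)
C(w) = 251/50 (C(w) = 5 + 1/(2*(5²)) = 5 + (½)/25 = 5 + (½)*(1/25) = 5 + 1/50 = 251/50)
(2*C(-4))*(c(5)/22 + 11/(-4)) = (2*(251/50))*(5/22 + 11/(-4)) = 251*(5*(1/22) + 11*(-¼))/25 = 251*(5/22 - 11/4)/25 = (251/25)*(-111/44) = -27861/1100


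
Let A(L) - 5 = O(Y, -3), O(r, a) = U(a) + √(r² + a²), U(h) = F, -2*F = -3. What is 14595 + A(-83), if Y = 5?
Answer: 29203/2 + √34 ≈ 14607.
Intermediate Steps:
F = 3/2 (F = -½*(-3) = 3/2 ≈ 1.5000)
U(h) = 3/2
O(r, a) = 3/2 + √(a² + r²) (O(r, a) = 3/2 + √(r² + a²) = 3/2 + √(a² + r²))
A(L) = 13/2 + √34 (A(L) = 5 + (3/2 + √((-3)² + 5²)) = 5 + (3/2 + √(9 + 25)) = 5 + (3/2 + √34) = 13/2 + √34)
14595 + A(-83) = 14595 + (13/2 + √34) = 29203/2 + √34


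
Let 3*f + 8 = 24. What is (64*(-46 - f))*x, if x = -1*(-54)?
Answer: -177408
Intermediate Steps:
f = 16/3 (f = -8/3 + (⅓)*24 = -8/3 + 8 = 16/3 ≈ 5.3333)
x = 54
(64*(-46 - f))*x = (64*(-46 - 1*16/3))*54 = (64*(-46 - 16/3))*54 = (64*(-154/3))*54 = -9856/3*54 = -177408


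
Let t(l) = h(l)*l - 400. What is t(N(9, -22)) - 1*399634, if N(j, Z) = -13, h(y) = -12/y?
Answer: -400046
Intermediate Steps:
t(l) = -412 (t(l) = (-12/l)*l - 400 = -12 - 400 = -412)
t(N(9, -22)) - 1*399634 = -412 - 1*399634 = -412 - 399634 = -400046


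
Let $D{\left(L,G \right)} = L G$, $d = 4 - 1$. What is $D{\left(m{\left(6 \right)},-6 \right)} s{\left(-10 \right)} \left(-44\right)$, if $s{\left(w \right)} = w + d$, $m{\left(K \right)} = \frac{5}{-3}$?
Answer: $3080$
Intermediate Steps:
$m{\left(K \right)} = - \frac{5}{3}$ ($m{\left(K \right)} = 5 \left(- \frac{1}{3}\right) = - \frac{5}{3}$)
$d = 3$
$D{\left(L,G \right)} = G L$
$s{\left(w \right)} = 3 + w$ ($s{\left(w \right)} = w + 3 = 3 + w$)
$D{\left(m{\left(6 \right)},-6 \right)} s{\left(-10 \right)} \left(-44\right) = \left(-6\right) \left(- \frac{5}{3}\right) \left(3 - 10\right) \left(-44\right) = 10 \left(-7\right) \left(-44\right) = \left(-70\right) \left(-44\right) = 3080$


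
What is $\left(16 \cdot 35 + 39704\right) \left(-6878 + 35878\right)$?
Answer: $1167656000$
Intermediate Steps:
$\left(16 \cdot 35 + 39704\right) \left(-6878 + 35878\right) = \left(560 + 39704\right) 29000 = 40264 \cdot 29000 = 1167656000$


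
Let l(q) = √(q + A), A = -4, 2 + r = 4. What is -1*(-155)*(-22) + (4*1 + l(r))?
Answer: -3406 + I*√2 ≈ -3406.0 + 1.4142*I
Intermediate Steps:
r = 2 (r = -2 + 4 = 2)
l(q) = √(-4 + q) (l(q) = √(q - 4) = √(-4 + q))
-1*(-155)*(-22) + (4*1 + l(r)) = -1*(-155)*(-22) + (4*1 + √(-4 + 2)) = 155*(-22) + (4 + √(-2)) = -3410 + (4 + I*√2) = -3406 + I*√2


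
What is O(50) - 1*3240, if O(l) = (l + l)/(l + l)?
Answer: -3239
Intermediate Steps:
O(l) = 1 (O(l) = (2*l)/((2*l)) = (2*l)*(1/(2*l)) = 1)
O(50) - 1*3240 = 1 - 1*3240 = 1 - 3240 = -3239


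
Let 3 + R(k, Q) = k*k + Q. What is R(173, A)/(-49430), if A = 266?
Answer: -15096/24715 ≈ -0.61080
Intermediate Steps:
R(k, Q) = -3 + Q + k**2 (R(k, Q) = -3 + (k*k + Q) = -3 + (k**2 + Q) = -3 + (Q + k**2) = -3 + Q + k**2)
R(173, A)/(-49430) = (-3 + 266 + 173**2)/(-49430) = (-3 + 266 + 29929)*(-1/49430) = 30192*(-1/49430) = -15096/24715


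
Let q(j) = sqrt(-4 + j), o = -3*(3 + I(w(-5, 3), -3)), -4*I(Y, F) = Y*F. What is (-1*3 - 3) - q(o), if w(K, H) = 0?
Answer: -6 - I*sqrt(13) ≈ -6.0 - 3.6056*I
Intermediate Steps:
I(Y, F) = -F*Y/4 (I(Y, F) = -Y*F/4 = -F*Y/4)
o = -9 (o = -3*(3 - 1/4*(-3)*0) = -3*(3 + 0) = -3*3 = -9)
(-1*3 - 3) - q(o) = (-1*3 - 3) - sqrt(-4 - 9) = (-3 - 3) - sqrt(-13) = -6 - I*sqrt(13)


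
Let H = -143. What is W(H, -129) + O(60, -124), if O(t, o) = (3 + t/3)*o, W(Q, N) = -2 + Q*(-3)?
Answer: -2425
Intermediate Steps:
W(Q, N) = -2 - 3*Q
O(t, o) = o*(3 + t/3) (O(t, o) = (3 + t*(⅓))*o = (3 + t/3)*o = o*(3 + t/3))
W(H, -129) + O(60, -124) = (-2 - 3*(-143)) + (⅓)*(-124)*(9 + 60) = (-2 + 429) + (⅓)*(-124)*69 = 427 - 2852 = -2425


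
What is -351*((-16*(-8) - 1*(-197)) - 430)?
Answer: 36855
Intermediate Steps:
-351*((-16*(-8) - 1*(-197)) - 430) = -351*((128 + 197) - 430) = -351*(325 - 430) = -351*(-105) = 36855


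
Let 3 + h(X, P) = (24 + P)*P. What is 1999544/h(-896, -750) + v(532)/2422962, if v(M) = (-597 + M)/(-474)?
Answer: 765481434231259/208448695338012 ≈ 3.6723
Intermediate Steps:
h(X, P) = -3 + P*(24 + P) (h(X, P) = -3 + (24 + P)*P = -3 + P*(24 + P))
v(M) = 199/158 - M/474 (v(M) = (-597 + M)*(-1/474) = 199/158 - M/474)
1999544/h(-896, -750) + v(532)/2422962 = 1999544/(-3 + (-750)**2 + 24*(-750)) + (199/158 - 1/474*532)/2422962 = 1999544/(-3 + 562500 - 18000) + (199/158 - 266/237)*(1/2422962) = 1999544/544497 + (65/474)*(1/2422962) = 1999544*(1/544497) + 65/1148483988 = 1999544/544497 + 65/1148483988 = 765481434231259/208448695338012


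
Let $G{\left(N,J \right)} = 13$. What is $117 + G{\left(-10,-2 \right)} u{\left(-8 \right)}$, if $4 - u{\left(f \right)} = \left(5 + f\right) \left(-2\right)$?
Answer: $91$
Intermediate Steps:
$u{\left(f \right)} = 14 + 2 f$ ($u{\left(f \right)} = 4 - \left(5 + f\right) \left(-2\right) = 4 - \left(-10 - 2 f\right) = 4 + \left(10 + 2 f\right) = 14 + 2 f$)
$117 + G{\left(-10,-2 \right)} u{\left(-8 \right)} = 117 + 13 \left(14 + 2 \left(-8\right)\right) = 117 + 13 \left(14 - 16\right) = 117 + 13 \left(-2\right) = 117 - 26 = 91$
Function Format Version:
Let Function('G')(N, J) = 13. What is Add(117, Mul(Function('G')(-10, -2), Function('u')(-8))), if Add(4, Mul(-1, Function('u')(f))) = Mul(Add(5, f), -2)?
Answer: 91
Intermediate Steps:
Function('u')(f) = Add(14, Mul(2, f)) (Function('u')(f) = Add(4, Mul(-1, Mul(Add(5, f), -2))) = Add(4, Mul(-1, Add(-10, Mul(-2, f)))) = Add(4, Add(10, Mul(2, f))) = Add(14, Mul(2, f)))
Add(117, Mul(Function('G')(-10, -2), Function('u')(-8))) = Add(117, Mul(13, Add(14, Mul(2, -8)))) = Add(117, Mul(13, Add(14, -16))) = Add(117, Mul(13, -2)) = Add(117, -26) = 91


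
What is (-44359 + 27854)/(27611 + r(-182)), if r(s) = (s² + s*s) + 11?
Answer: -3301/18774 ≈ -0.17583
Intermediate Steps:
r(s) = 11 + 2*s² (r(s) = (s² + s²) + 11 = 2*s² + 11 = 11 + 2*s²)
(-44359 + 27854)/(27611 + r(-182)) = (-44359 + 27854)/(27611 + (11 + 2*(-182)²)) = -16505/(27611 + (11 + 2*33124)) = -16505/(27611 + (11 + 66248)) = -16505/(27611 + 66259) = -16505/93870 = -16505*1/93870 = -3301/18774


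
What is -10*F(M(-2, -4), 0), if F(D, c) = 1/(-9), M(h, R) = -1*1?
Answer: 10/9 ≈ 1.1111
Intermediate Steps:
M(h, R) = -1
F(D, c) = -⅑
-10*F(M(-2, -4), 0) = -10*(-⅑) = 10/9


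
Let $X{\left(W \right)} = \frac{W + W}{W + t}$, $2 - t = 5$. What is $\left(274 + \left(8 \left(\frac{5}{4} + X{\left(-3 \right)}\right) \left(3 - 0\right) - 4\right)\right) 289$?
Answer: $93636$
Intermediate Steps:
$t = -3$ ($t = 2 - 5 = -3$)
$X{\left(W \right)} = \frac{2 W}{-3 + W}$ ($X{\left(W \right)} = \frac{W + W}{W - 3} = \frac{2 W}{-3 + W}$)
$\left(274 + \left(8 \left(\frac{5}{4} + X{\left(-3 \right)}\right) \left(3 - 0\right) - 4\right)\right) 289 = \left(274 - \left(4 - 8 \left(\frac{5}{4} + 2 \left(-3\right) \frac{1}{-3 - 3}\right) \left(3 - 0\right)\right)\right) 289 = \left(274 - \left(4 - 8 \left(5 \cdot \frac{1}{4} + 2 \left(-3\right) \frac{1}{-6}\right) \left(3 + 0\right)\right)\right) 289 = \left(274 - \left(4 - 8 \left(\frac{5}{4} + 2 \left(-3\right) \left(- \frac{1}{6}\right)\right) 3\right)\right) 289 = \left(274 - \left(4 - 8 \left(\frac{5}{4} + 1\right) 3\right)\right) 289 = \left(274 - \left(4 - 8 \cdot \frac{9}{4} \cdot 3\right)\right) 289 = \left(274 + \left(8 \cdot \frac{27}{4} - 4\right)\right) 289 = \left(274 + \left(54 - 4\right)\right) 289 = \left(274 + 50\right) 289 = 324 \cdot 289 = 93636$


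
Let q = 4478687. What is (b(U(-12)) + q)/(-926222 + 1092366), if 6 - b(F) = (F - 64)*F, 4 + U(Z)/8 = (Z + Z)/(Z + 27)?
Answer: 111845469/4153600 ≈ 26.927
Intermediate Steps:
U(Z) = -32 + 16*Z/(27 + Z) (U(Z) = -32 + 8*((Z + Z)/(Z + 27)) = -32 + 8*((2*Z)/(27 + Z)) = -32 + 8*(2*Z/(27 + Z)) = -32 + 16*Z/(27 + Z))
b(F) = 6 - F*(-64 + F) (b(F) = 6 - (F - 64)*F = 6 - (-64 + F)*F = 6 - F*(-64 + F))
(b(U(-12)) + q)/(-926222 + 1092366) = ((6 - (16*(-54 - 1*(-12))/(27 - 12))² + 64*(16*(-54 - 1*(-12))/(27 - 12))) + 4478687)/(-926222 + 1092366) = ((6 - (16*(-54 + 12)/15)² + 64*(16*(-54 + 12)/15)) + 4478687)/166144 = ((6 - (16*(1/15)*(-42))² + 64*(16*(1/15)*(-42))) + 4478687)*(1/166144) = ((6 - (-224/5)² + 64*(-224/5)) + 4478687)*(1/166144) = ((6 - 1*50176/25 - 14336/5) + 4478687)*(1/166144) = ((6 - 50176/25 - 14336/5) + 4478687)*(1/166144) = (-121706/25 + 4478687)*(1/166144) = (111845469/25)*(1/166144) = 111845469/4153600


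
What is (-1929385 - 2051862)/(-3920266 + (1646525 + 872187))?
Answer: 3981247/1401554 ≈ 2.8406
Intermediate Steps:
(-1929385 - 2051862)/(-3920266 + (1646525 + 872187)) = -3981247/(-3920266 + 2518712) = -3981247/(-1401554) = -3981247*(-1/1401554) = 3981247/1401554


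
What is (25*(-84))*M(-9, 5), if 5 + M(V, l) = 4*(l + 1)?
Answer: -39900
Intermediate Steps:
M(V, l) = -1 + 4*l (M(V, l) = -5 + 4*(l + 1) = -5 + 4*(1 + l) = -5 + (4 + 4*l) = -1 + 4*l)
(25*(-84))*M(-9, 5) = (25*(-84))*(-1 + 4*5) = -2100*(-1 + 20) = -2100*19 = -39900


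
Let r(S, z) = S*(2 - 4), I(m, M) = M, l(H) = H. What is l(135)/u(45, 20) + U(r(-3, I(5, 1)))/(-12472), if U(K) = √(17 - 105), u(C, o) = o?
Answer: 27/4 - I*√22/6236 ≈ 6.75 - 0.00075215*I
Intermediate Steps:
r(S, z) = -2*S (r(S, z) = S*(-2) = -2*S)
U(K) = 2*I*√22 (U(K) = √(-88) = 2*I*√22)
l(135)/u(45, 20) + U(r(-3, I(5, 1)))/(-12472) = 135/20 + (2*I*√22)/(-12472) = 135*(1/20) + (2*I*√22)*(-1/12472) = 27/4 - I*√22/6236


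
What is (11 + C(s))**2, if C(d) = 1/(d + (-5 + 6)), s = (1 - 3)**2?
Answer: 3136/25 ≈ 125.44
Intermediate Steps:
s = 4 (s = (-2)**2 = 4)
C(d) = 1/(1 + d) (C(d) = 1/(d + 1) = 1/(1 + d))
(11 + C(s))**2 = (11 + 1/(1 + 4))**2 = (11 + 1/5)**2 = (56/5)**2 = 3136/25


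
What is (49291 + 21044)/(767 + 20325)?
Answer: 70335/21092 ≈ 3.3347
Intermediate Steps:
(49291 + 21044)/(767 + 20325) = 70335/21092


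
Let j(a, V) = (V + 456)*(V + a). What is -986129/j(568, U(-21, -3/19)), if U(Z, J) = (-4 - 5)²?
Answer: -986129/348513 ≈ -2.8295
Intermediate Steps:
U(Z, J) = 81 (U(Z, J) = (-9)² = 81)
j(a, V) = (456 + V)*(V + a)
-986129/j(568, U(-21, -3/19)) = -986129/(81² + 456*81 + 456*568 + 81*568) = -986129/(6561 + 36936 + 259008 + 46008) = -986129/348513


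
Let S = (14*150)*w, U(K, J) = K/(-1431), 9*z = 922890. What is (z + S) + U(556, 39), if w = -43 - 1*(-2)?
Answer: 23529854/1431 ≈ 16443.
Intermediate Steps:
z = 307630/3 (z = (1/9)*922890 = 307630/3 ≈ 1.0254e+5)
U(K, J) = -K/1431 (U(K, J) = K*(-1/1431) = -K/1431)
w = -41 (w = -43 + 2 = -41)
S = -86100 (S = (14*150)*(-41) = 2100*(-41) = -86100)
(z + S) + U(556, 39) = (307630/3 - 86100) - 1/1431*556 = 49330/3 - 556/1431 = 23529854/1431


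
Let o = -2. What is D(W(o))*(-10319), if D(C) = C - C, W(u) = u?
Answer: 0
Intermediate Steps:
D(C) = 0
D(W(o))*(-10319) = 0*(-10319) = 0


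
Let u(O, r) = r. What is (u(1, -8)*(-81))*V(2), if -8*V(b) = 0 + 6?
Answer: -486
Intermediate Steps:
V(b) = -¾ (V(b) = -(0 + 6)/8 = -⅛*6 = -¾)
(u(1, -8)*(-81))*V(2) = -8*(-81)*(-¾) = 648*(-¾) = -486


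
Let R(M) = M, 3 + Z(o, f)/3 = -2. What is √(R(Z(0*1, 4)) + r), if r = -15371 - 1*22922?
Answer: 2*I*√9577 ≈ 195.72*I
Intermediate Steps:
Z(o, f) = -15 (Z(o, f) = -9 + 3*(-2) = -9 - 6 = -15)
r = -38293 (r = -15371 - 22922 = -38293)
√(R(Z(0*1, 4)) + r) = √(-15 - 38293) = √(-38308) = 2*I*√9577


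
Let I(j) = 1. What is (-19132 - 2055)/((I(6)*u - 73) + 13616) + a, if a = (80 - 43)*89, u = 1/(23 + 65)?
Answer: 3922683549/1191785 ≈ 3291.4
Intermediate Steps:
u = 1/88 ≈ 0.011364
a = 3293 (a = 37*89 = 3293)
(-19132 - 2055)/((I(6)*u - 73) + 13616) + a = (-19132 - 2055)/((1*(1/88) - 73) + 13616) + 3293 = -21187/((1/88 - 73) + 13616) + 3293 = -21187/(-6423/88 + 13616) + 3293 = -21187/1191785/88 + 3293 = -21187*88/1191785 + 3293 = -1864456/1191785 + 3293 = 3922683549/1191785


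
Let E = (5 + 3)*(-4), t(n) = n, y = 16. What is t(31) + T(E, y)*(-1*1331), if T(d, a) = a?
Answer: -21265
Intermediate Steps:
E = -32 (E = 8*(-4) = -32)
t(31) + T(E, y)*(-1*1331) = 31 + 16*(-1*1331) = 31 + 16*(-1331) = 31 - 21296 = -21265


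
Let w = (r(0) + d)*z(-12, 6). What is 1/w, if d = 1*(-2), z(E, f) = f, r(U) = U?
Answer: -1/12 ≈ -0.083333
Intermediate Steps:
d = -2
w = -12 (w = (0 - 2)*6 = -2*6 = -12)
1/w = 1/(-12) = -1/12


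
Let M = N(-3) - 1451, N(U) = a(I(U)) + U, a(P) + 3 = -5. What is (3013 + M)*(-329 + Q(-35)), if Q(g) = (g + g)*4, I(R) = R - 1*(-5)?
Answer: -944559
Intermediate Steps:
I(R) = 5 + R (I(R) = R + 5 = 5 + R)
a(P) = -8 (a(P) = -3 - 5 = -8)
N(U) = -8 + U
Q(g) = 8*g (Q(g) = (2*g)*4 = 8*g)
M = -1462 (M = (-8 - 3) - 1451 = -11 - 1451 = -1462)
(3013 + M)*(-329 + Q(-35)) = (3013 - 1462)*(-329 + 8*(-35)) = 1551*(-329 - 280) = 1551*(-609) = -944559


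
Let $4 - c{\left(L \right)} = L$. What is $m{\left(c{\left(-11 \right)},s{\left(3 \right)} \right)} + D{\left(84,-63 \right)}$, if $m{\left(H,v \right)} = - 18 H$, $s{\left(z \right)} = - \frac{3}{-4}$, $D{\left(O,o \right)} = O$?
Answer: $-186$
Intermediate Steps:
$s{\left(z \right)} = \frac{3}{4}$ ($s{\left(z \right)} = \left(-3\right) \left(- \frac{1}{4}\right) = \frac{3}{4}$)
$c{\left(L \right)} = 4 - L$
$m{\left(c{\left(-11 \right)},s{\left(3 \right)} \right)} + D{\left(84,-63 \right)} = - 18 \left(4 - -11\right) + 84 = - 18 \left(4 + 11\right) + 84 = \left(-18\right) 15 + 84 = -270 + 84 = -186$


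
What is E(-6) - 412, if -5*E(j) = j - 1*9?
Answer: -409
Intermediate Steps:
E(j) = 9/5 - j/5 (E(j) = -(j - 1*9)/5 = -(j - 9)/5 = -(-9 + j)/5 = 9/5 - j/5)
E(-6) - 412 = (9/5 - ⅕*(-6)) - 412 = (9/5 + 6/5) - 412 = 3 - 412 = -409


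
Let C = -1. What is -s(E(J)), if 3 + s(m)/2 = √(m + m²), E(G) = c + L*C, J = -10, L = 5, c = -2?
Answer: 6 - 2*√42 ≈ -6.9615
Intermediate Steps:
E(G) = -7 (E(G) = -2 + 5*(-1) = -2 - 5 = -7)
s(m) = -6 + 2*√(m + m²)
-s(E(J)) = -(-6 + 2*√(-7*(1 - 7))) = -(-6 + 2*√(-7*(-6))) = -(-6 + 2*√42) = 6 - 2*√42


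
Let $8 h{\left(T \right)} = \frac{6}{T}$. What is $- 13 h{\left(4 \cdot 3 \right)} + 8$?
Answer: $\frac{115}{16} \approx 7.1875$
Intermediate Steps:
$h{\left(T \right)} = \frac{3}{4 T}$ ($h{\left(T \right)} = \frac{6 \frac{1}{T}}{8} = \frac{3}{4 T}$)
$- 13 h{\left(4 \cdot 3 \right)} + 8 = - 13 \frac{3}{4 \cdot 4 \cdot 3} + 8 = - 13 \frac{3}{4 \cdot 12} + 8 = - 13 \cdot \frac{3}{4} \cdot \frac{1}{12} + 8 = \left(-13\right) \frac{1}{16} + 8 = - \frac{13}{16} + 8 = \frac{115}{16}$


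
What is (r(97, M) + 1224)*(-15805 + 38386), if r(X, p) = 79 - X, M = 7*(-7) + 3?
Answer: 27232686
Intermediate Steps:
M = -46 (M = -49 + 3 = -46)
(r(97, M) + 1224)*(-15805 + 38386) = ((79 - 1*97) + 1224)*(-15805 + 38386) = ((79 - 97) + 1224)*22581 = (-18 + 1224)*22581 = 1206*22581 = 27232686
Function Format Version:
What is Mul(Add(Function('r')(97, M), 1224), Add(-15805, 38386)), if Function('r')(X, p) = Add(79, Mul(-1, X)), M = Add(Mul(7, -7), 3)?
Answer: 27232686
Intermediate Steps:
M = -46 (M = Add(-49, 3) = -46)
Mul(Add(Function('r')(97, M), 1224), Add(-15805, 38386)) = Mul(Add(Add(79, Mul(-1, 97)), 1224), Add(-15805, 38386)) = Mul(Add(Add(79, -97), 1224), 22581) = Mul(Add(-18, 1224), 22581) = Mul(1206, 22581) = 27232686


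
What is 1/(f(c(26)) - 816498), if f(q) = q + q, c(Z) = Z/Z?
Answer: -1/816496 ≈ -1.2247e-6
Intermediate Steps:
c(Z) = 1
f(q) = 2*q
1/(f(c(26)) - 816498) = 1/(2*1 - 816498) = 1/(2 - 816498) = 1/(-816496) = -1/816496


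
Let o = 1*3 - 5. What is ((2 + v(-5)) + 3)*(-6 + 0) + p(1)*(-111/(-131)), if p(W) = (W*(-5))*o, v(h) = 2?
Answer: -4392/131 ≈ -33.527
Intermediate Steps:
o = -2 (o = 3 - 5 = -2)
p(W) = 10*W (p(W) = (W*(-5))*(-2) = -5*W*(-2) = 10*W)
((2 + v(-5)) + 3)*(-6 + 0) + p(1)*(-111/(-131)) = ((2 + 2) + 3)*(-6 + 0) + (10*1)*(-111/(-131)) = (4 + 3)*(-6) + 10*(-111*(-1/131)) = 7*(-6) + 10*(111/131) = -42 + 1110/131 = -4392/131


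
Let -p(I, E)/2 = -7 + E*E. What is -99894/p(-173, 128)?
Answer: 16649/5459 ≈ 3.0498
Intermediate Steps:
p(I, E) = 14 - 2*E² (p(I, E) = -2*(-7 + E*E) = -2*(-7 + E²) = 14 - 2*E²)
-99894/p(-173, 128) = -99894/(14 - 2*128²) = -99894/(14 - 2*16384) = -99894/(14 - 32768) = -99894/(-32754) = -99894*(-1/32754) = 16649/5459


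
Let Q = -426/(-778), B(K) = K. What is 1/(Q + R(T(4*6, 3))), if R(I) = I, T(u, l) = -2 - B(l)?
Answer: -389/1732 ≈ -0.22460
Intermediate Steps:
T(u, l) = -2 - l
Q = 213/389 (Q = -426*(-1/778) = 213/389 ≈ 0.54756)
1/(Q + R(T(4*6, 3))) = 1/(213/389 + (-2 - 1*3)) = 1/(213/389 + (-2 - 3)) = 1/(213/389 - 5) = 1/(-1732/389) = -389/1732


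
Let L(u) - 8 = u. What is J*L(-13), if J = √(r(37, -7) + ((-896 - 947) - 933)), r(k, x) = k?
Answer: -5*I*√2739 ≈ -261.68*I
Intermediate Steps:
L(u) = 8 + u
J = I*√2739 (J = √(37 + ((-896 - 947) - 933)) = √(37 + (-1843 - 933)) = √(37 - 2776) = √(-2739) = I*√2739 ≈ 52.335*I)
J*L(-13) = (I*√2739)*(8 - 13) = (I*√2739)*(-5) = -5*I*√2739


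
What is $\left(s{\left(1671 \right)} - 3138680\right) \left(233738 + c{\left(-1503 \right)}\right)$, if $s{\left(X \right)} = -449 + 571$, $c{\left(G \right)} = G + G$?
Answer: $-724165764456$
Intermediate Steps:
$c{\left(G \right)} = 2 G$
$s{\left(X \right)} = 122$
$\left(s{\left(1671 \right)} - 3138680\right) \left(233738 + c{\left(-1503 \right)}\right) = \left(122 - 3138680\right) \left(233738 + 2 \left(-1503\right)\right) = - 3138558 \left(233738 - 3006\right) = \left(-3138558\right) 230732 = -724165764456$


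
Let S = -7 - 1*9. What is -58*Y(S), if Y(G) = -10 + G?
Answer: 1508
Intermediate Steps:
S = -16 (S = -7 - 9 = -16)
-58*Y(S) = -58*(-10 - 16) = -58*(-26) = 1508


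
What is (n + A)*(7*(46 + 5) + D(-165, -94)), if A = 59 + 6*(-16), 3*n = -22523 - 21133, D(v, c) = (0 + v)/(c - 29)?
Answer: -214341588/41 ≈ -5.2278e+6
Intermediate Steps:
D(v, c) = v/(-29 + c)
n = -14552 (n = (-22523 - 21133)/3 = (⅓)*(-43656) = -14552)
A = -37 (A = 59 - 96 = -37)
(n + A)*(7*(46 + 5) + D(-165, -94)) = (-14552 - 37)*(7*(46 + 5) - 165/(-29 - 94)) = -14589*(7*51 - 165/(-123)) = -14589*(357 - 165*(-1/123)) = -14589*(357 + 55/41) = -14589*14692/41 = -214341588/41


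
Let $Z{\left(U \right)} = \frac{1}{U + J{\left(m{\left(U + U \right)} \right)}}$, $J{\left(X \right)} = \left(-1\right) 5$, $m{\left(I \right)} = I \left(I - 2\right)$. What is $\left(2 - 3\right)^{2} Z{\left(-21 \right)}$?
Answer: $- \frac{1}{26} \approx -0.038462$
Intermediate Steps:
$m{\left(I \right)} = I \left(-2 + I\right)$
$J{\left(X \right)} = -5$
$Z{\left(U \right)} = \frac{1}{-5 + U}$ ($Z{\left(U \right)} = \frac{1}{U - 5} = \frac{1}{-5 + U}$)
$\left(2 - 3\right)^{2} Z{\left(-21 \right)} = \frac{\left(2 - 3\right)^{2}}{-5 - 21} = \frac{\left(-1\right)^{2}}{-26} = 1 \left(- \frac{1}{26}\right) = - \frac{1}{26}$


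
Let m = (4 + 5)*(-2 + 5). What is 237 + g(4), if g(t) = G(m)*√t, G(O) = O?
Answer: 291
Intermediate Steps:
m = 27 (m = 9*3 = 27)
g(t) = 27*√t
237 + g(4) = 237 + 27*√4 = 237 + 27*2 = 237 + 54 = 291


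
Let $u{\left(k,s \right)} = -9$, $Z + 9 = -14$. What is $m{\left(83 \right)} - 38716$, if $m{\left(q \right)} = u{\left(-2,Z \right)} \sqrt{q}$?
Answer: $-38716 - 9 \sqrt{83} \approx -38798.0$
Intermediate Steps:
$Z = -23$ ($Z = -9 - 14 = -23$)
$m{\left(q \right)} = - 9 \sqrt{q}$
$m{\left(83 \right)} - 38716 = - 9 \sqrt{83} - 38716 = -38716 - 9 \sqrt{83}$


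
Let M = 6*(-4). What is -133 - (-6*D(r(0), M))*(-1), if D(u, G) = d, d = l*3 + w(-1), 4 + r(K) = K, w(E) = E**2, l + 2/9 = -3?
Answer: -81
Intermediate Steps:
l = -29/9 (l = -2/9 - 3 = -29/9 ≈ -3.2222)
r(K) = -4 + K
M = -24
d = -26/3 (d = -29/9*3 + (-1)**2 = -29/3 + 1 = -26/3 ≈ -8.6667)
D(u, G) = -26/3
-133 - (-6*D(r(0), M))*(-1) = -133 - (-6*(-26/3))*(-1) = -133 - 52*(-1) = -133 - 1*(-52) = -133 + 52 = -81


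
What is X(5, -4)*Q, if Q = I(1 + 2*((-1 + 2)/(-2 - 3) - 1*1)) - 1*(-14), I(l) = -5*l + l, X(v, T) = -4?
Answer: -392/5 ≈ -78.400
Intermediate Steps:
I(l) = -4*l
Q = 98/5 (Q = -4*(1 + 2*((-1 + 2)/(-2 - 3) - 1*1)) - 1*(-14) = -4*(1 + 2*(1/(-5) - 1)) + 14 = -4*(1 + 2*(1*(-⅕) - 1)) + 14 = -4*(1 + 2*(-⅕ - 1)) + 14 = -4*(1 + 2*(-6/5)) + 14 = -4*(1 - 12/5) + 14 = -4*(-7/5) + 14 = 28/5 + 14 = 98/5 ≈ 19.600)
X(5, -4)*Q = -4*98/5 = -392/5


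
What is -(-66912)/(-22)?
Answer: -33456/11 ≈ -3041.5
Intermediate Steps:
-(-66912)/(-22) = -(-66912)*(-1)/22 = -2788*12/11 = -33456/11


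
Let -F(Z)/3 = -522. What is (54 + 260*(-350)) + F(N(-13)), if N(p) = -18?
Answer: -89380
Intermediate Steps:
F(Z) = 1566 (F(Z) = -3*(-522) = 1566)
(54 + 260*(-350)) + F(N(-13)) = (54 + 260*(-350)) + 1566 = (54 - 91000) + 1566 = -90946 + 1566 = -89380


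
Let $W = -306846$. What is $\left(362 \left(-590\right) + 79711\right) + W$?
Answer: $-440715$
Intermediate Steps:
$\left(362 \left(-590\right) + 79711\right) + W = \left(362 \left(-590\right) + 79711\right) - 306846 = \left(-213580 + 79711\right) - 306846 = -133869 - 306846 = -440715$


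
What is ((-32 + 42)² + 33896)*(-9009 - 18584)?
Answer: -938051628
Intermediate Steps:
((-32 + 42)² + 33896)*(-9009 - 18584) = (10² + 33896)*(-27593) = (100 + 33896)*(-27593) = 33996*(-27593) = -938051628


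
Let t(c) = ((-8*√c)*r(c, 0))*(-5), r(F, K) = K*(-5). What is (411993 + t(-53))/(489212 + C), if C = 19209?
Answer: 411993/508421 ≈ 0.81034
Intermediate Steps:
r(F, K) = -5*K
t(c) = 0 (t(c) = ((-8*√c)*(-5*0))*(-5) = (-8*√c*0)*(-5) = 0*(-5) = 0)
(411993 + t(-53))/(489212 + C) = (411993 + 0)/(489212 + 19209) = 411993/508421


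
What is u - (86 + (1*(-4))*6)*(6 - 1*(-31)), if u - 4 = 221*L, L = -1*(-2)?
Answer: -1848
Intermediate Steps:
L = 2
u = 446 (u = 4 + 221*2 = 4 + 442 = 446)
u - (86 + (1*(-4))*6)*(6 - 1*(-31)) = 446 - (86 + (1*(-4))*6)*(6 - 1*(-31)) = 446 - (86 - 4*6)*(6 + 31) = 446 - (86 - 24)*37 = 446 - 62*37 = 446 - 1*2294 = 446 - 2294 = -1848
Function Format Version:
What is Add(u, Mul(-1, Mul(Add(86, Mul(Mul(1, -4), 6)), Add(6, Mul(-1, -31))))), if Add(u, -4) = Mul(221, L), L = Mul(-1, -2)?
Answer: -1848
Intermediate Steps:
L = 2
u = 446 (u = Add(4, Mul(221, 2)) = Add(4, 442) = 446)
Add(u, Mul(-1, Mul(Add(86, Mul(Mul(1, -4), 6)), Add(6, Mul(-1, -31))))) = Add(446, Mul(-1, Mul(Add(86, Mul(Mul(1, -4), 6)), Add(6, Mul(-1, -31))))) = Add(446, Mul(-1, Mul(Add(86, Mul(-4, 6)), Add(6, 31)))) = Add(446, Mul(-1, Mul(Add(86, -24), 37))) = Add(446, Mul(-1, Mul(62, 37))) = Add(446, Mul(-1, 2294)) = Add(446, -2294) = -1848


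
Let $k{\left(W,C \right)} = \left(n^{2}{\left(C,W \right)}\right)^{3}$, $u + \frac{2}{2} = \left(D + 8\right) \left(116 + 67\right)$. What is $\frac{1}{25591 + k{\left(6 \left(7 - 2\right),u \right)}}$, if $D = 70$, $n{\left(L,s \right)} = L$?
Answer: $\frac{1}{8454571372557590682575480} \approx 1.1828 \cdot 10^{-25}$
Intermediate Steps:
$u = 14273$ ($u = -1 + \left(70 + 8\right) \left(116 + 67\right) = -1 + 78 \cdot 183 = -1 + 14274 = 14273$)
$k{\left(W,C \right)} = C^{6}$ ($k{\left(W,C \right)} = \left(C^{2}\right)^{3} = C^{6}$)
$\frac{1}{25591 + k{\left(6 \left(7 - 2\right),u \right)}} = \frac{1}{25591 + 14273^{6}} = \frac{1}{25591 + 8454571372557590682549889} = \frac{1}{8454571372557590682575480}$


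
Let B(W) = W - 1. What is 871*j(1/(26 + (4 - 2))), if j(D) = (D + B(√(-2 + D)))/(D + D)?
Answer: -23517/2 + 871*I*√385 ≈ -11759.0 + 17090.0*I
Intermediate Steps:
B(W) = -1 + W
j(D) = (-1 + D + √(-2 + D))/(2*D) (j(D) = (D + (-1 + √(-2 + D)))/(D + D) = (-1 + D + √(-2 + D))/((2*D)) = (-1 + D + √(-2 + D))*(1/(2*D)) = (-1 + D + √(-2 + D))/(2*D))
871*j(1/(26 + (4 - 2))) = 871*((-1 + 1/(26 + (4 - 2)) + √(-2 + 1/(26 + (4 - 2))))/(2*(1/(26 + (4 - 2))))) = 871*((-1 + 1/(26 + 2) + √(-2 + 1/(26 + 2)))/(2*(1/(26 + 2)))) = 871*((-1 + 1/28 + √(-2 + 1/28))/(2*(1/28))) = 871*((½)*28*(-1 + 1/28 + √(-55/28))) = 871*((½)*28*(-1 + 1/28 + I*√385/14)) = 871*((½)*28*(-27/28 + I*√385/14)) = 871*(-27/2 + I*√385) = -23517/2 + 871*I*√385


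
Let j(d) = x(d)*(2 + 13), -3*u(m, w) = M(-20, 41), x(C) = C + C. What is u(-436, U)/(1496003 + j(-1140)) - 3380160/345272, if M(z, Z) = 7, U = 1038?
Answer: -264703330399/27038552433 ≈ -9.7899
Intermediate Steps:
x(C) = 2*C
u(m, w) = -7/3 (u(m, w) = -⅓*7 = -7/3)
j(d) = 30*d (j(d) = (2*d)*(2 + 13) = (2*d)*15 = 30*d)
u(-436, U)/(1496003 + j(-1140)) - 3380160/345272 = -7/(3*(1496003 + 30*(-1140))) - 3380160/345272 = -7/(3*(1496003 - 34200)) - 3380160*1/345272 = -7/3/1461803 - 422520/43159 = -7/3*1/1461803 - 422520/43159 = -1/626487 - 422520/43159 = -264703330399/27038552433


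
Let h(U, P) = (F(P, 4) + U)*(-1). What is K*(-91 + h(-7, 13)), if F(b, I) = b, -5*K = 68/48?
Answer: 1649/60 ≈ 27.483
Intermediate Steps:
K = -17/60 (K = -68/(5*48) = -1/5*17/12 = -17/60 ≈ -0.28333)
h(U, P) = -P - U (h(U, P) = (P + U)*(-1) = -P - U)
K*(-91 + h(-7, 13)) = -17*(-91 + (-1*13 - 1*(-7)))/60 = -17*(-91 + (-13 + 7))/60 = -17*(-91 - 6)/60 = -17/60*(-97) = 1649/60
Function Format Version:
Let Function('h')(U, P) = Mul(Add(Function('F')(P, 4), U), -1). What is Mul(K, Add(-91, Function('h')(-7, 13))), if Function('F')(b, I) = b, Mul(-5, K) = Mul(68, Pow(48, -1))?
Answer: Rational(1649, 60) ≈ 27.483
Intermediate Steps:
K = Rational(-17, 60) (K = Mul(Rational(-1, 5), Mul(68, Pow(48, -1))) = Mul(Rational(-1, 5), Mul(68, Rational(1, 48))) = Mul(Rational(-1, 5), Rational(17, 12)) = Rational(-17, 60) ≈ -0.28333)
Function('h')(U, P) = Add(Mul(-1, P), Mul(-1, U)) (Function('h')(U, P) = Mul(Add(P, U), -1) = Add(Mul(-1, P), Mul(-1, U)))
Mul(K, Add(-91, Function('h')(-7, 13))) = Mul(Rational(-17, 60), Add(-91, Add(Mul(-1, 13), Mul(-1, -7)))) = Mul(Rational(-17, 60), Add(-91, Add(-13, 7))) = Mul(Rational(-17, 60), Add(-91, -6)) = Mul(Rational(-17, 60), -97) = Rational(1649, 60)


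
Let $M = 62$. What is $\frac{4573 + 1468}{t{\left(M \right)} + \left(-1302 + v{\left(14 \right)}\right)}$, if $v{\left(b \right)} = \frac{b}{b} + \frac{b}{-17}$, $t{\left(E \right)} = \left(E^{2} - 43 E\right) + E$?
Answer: $- \frac{102697}{1051} \approx -97.714$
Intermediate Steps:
$t{\left(E \right)} = E^{2} - 42 E$
$v{\left(b \right)} = 1 - \frac{b}{17}$ ($v{\left(b \right)} = 1 + b \left(- \frac{1}{17}\right) = 1 - \frac{b}{17}$)
$\frac{4573 + 1468}{t{\left(M \right)} + \left(-1302 + v{\left(14 \right)}\right)} = \frac{4573 + 1468}{62 \left(-42 + 62\right) + \left(-1302 + \left(1 - \frac{14}{17}\right)\right)} = \frac{6041}{62 \cdot 20 + \left(-1302 + \left(1 - \frac{14}{17}\right)\right)} = \frac{6041}{1240 + \left(-1302 + \frac{3}{17}\right)} = \frac{6041}{1240 - \frac{22131}{17}} = \frac{6041}{- \frac{1051}{17}} = 6041 \left(- \frac{17}{1051}\right) = - \frac{102697}{1051}$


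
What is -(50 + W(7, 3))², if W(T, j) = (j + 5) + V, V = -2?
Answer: -3136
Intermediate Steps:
W(T, j) = 3 + j (W(T, j) = (j + 5) - 2 = (5 + j) - 2 = 3 + j)
-(50 + W(7, 3))² = -(50 + (3 + 3))² = -(50 + 6)² = -1*56² = -1*3136 = -3136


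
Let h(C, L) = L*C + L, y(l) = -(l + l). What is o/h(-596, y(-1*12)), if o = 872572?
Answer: -218143/3570 ≈ -61.104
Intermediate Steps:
y(l) = -2*l
h(C, L) = L + C*L (h(C, L) = C*L + L = L + C*L)
o/h(-596, y(-1*12)) = 872572/(((-(-2)*12)*(1 - 596))) = 872572/((-2*(-12)*(-595))) = 872572/((24*(-595))) = 872572/(-14280) = 872572*(-1/14280) = -218143/3570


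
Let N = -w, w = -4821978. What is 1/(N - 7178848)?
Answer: -1/2356870 ≈ -4.2429e-7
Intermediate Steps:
N = 4821978 (N = -1*(-4821978) = 4821978)
1/(N - 7178848) = 1/(4821978 - 7178848) = 1/(-2356870) = -1/2356870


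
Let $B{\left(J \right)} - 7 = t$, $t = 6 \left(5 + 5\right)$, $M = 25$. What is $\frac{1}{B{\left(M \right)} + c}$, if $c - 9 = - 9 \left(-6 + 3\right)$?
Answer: $\frac{1}{103} \approx 0.0097087$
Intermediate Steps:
$c = 36$ ($c = 9 - 9 \left(-6 + 3\right) = 9 - -27 = 9 + 27 = 36$)
$t = 60$ ($t = 6 \cdot 10 = 60$)
$B{\left(J \right)} = 67$ ($B{\left(J \right)} = 7 + 60 = 67$)
$\frac{1}{B{\left(M \right)} + c} = \frac{1}{67 + 36} = \frac{1}{103}$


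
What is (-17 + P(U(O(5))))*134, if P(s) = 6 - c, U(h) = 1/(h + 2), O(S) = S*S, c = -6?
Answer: -670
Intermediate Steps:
O(S) = S**2
U(h) = 1/(2 + h)
P(s) = 12 (P(s) = 6 - 1*(-6) = 6 + 6 = 12)
(-17 + P(U(O(5))))*134 = (-17 + 12)*134 = -5*134 = -670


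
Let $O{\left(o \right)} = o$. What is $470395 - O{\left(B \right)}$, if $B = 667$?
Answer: $469728$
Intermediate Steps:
$470395 - O{\left(B \right)} = 470395 - 667 = 469728$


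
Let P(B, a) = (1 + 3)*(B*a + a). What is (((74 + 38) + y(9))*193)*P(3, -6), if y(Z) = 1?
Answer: -2093664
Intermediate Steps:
P(B, a) = 4*a + 4*B*a (P(B, a) = 4*(a + B*a) = 4*a + 4*B*a)
(((74 + 38) + y(9))*193)*P(3, -6) = (((74 + 38) + 1)*193)*(4*(-6)*(1 + 3)) = ((112 + 1)*193)*(4*(-6)*4) = (113*193)*(-96) = 21809*(-96) = -2093664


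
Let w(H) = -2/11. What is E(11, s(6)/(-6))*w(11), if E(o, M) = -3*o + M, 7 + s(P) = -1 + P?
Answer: 196/33 ≈ 5.9394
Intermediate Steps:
w(H) = -2/11 (w(H) = -2*1/11 = -2/11)
s(P) = -8 + P (s(P) = -7 + (-1 + P) = -8 + P)
E(o, M) = M - 3*o
E(11, s(6)/(-6))*w(11) = ((-8 + 6)/(-6) - 3*11)*(-2/11) = (-2*(-⅙) - 33)*(-2/11) = (⅓ - 33)*(-2/11) = -98/3*(-2/11) = 196/33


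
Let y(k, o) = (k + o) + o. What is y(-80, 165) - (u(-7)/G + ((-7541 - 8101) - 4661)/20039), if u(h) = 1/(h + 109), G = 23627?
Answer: 12122196327523/48293068206 ≈ 251.01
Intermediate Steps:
y(k, o) = k + 2*o
u(h) = 1/(109 + h)
y(-80, 165) - (u(-7)/G + ((-7541 - 8101) - 4661)/20039) = (-80 + 2*165) - (1/((109 - 7)*23627) + ((-7541 - 8101) - 4661)/20039) = (-80 + 330) - ((1/23627)/102 + (-15642 - 4661)*(1/20039)) = 250 - ((1/102)*(1/23627) - 20303*1/20039) = 250 - (1/2409954 - 20303/20039) = 250 - 1*(-48929276023/48293068206) = 250 + 48929276023/48293068206 = 12122196327523/48293068206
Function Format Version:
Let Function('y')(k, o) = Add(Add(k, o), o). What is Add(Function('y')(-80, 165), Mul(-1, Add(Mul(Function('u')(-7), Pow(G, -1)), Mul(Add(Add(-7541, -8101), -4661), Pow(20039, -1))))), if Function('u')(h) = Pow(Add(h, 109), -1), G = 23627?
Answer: Rational(12122196327523, 48293068206) ≈ 251.01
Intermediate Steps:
Function('y')(k, o) = Add(k, Mul(2, o))
Function('u')(h) = Pow(Add(109, h), -1)
Add(Function('y')(-80, 165), Mul(-1, Add(Mul(Function('u')(-7), Pow(G, -1)), Mul(Add(Add(-7541, -8101), -4661), Pow(20039, -1))))) = Add(Add(-80, Mul(2, 165)), Mul(-1, Add(Mul(Pow(Add(109, -7), -1), Pow(23627, -1)), Mul(Add(Add(-7541, -8101), -4661), Pow(20039, -1))))) = Add(Add(-80, 330), Mul(-1, Add(Mul(Pow(102, -1), Rational(1, 23627)), Mul(Add(-15642, -4661), Rational(1, 20039))))) = Add(250, Mul(-1, Add(Mul(Rational(1, 102), Rational(1, 23627)), Mul(-20303, Rational(1, 20039))))) = Add(250, Mul(-1, Add(Rational(1, 2409954), Rational(-20303, 20039)))) = Add(250, Mul(-1, Rational(-48929276023, 48293068206))) = Add(250, Rational(48929276023, 48293068206)) = Rational(12122196327523, 48293068206)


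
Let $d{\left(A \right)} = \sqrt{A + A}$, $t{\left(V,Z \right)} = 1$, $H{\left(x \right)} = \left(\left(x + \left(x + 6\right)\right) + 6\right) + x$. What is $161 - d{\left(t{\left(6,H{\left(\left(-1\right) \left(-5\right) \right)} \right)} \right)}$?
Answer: $161 - \sqrt{2} \approx 159.59$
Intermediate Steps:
$H{\left(x \right)} = 12 + 3 x$ ($H{\left(x \right)} = \left(\left(x + \left(6 + x\right)\right) + 6\right) + x = \left(\left(6 + 2 x\right) + 6\right) + x = \left(12 + 2 x\right) + x = 12 + 3 x$)
$d{\left(A \right)} = \sqrt{2} \sqrt{A}$ ($d{\left(A \right)} = \sqrt{2 A} = \sqrt{2} \sqrt{A}$)
$161 - d{\left(t{\left(6,H{\left(\left(-1\right) \left(-5\right) \right)} \right)} \right)} = 161 - \sqrt{2} \sqrt{1} = 161 - \sqrt{2} \cdot 1 = 161 - \sqrt{2}$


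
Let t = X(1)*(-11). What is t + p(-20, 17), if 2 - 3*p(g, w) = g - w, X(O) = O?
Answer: 2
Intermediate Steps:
p(g, w) = ⅔ - g/3 + w/3 (p(g, w) = ⅔ - (g - w)/3 = ⅔ + (-g/3 + w/3) = ⅔ - g/3 + w/3)
t = -11 (t = 1*(-11) = -11)
t + p(-20, 17) = -11 + (⅔ - ⅓*(-20) + (⅓)*17) = -11 + (⅔ + 20/3 + 17/3) = -11 + 13 = 2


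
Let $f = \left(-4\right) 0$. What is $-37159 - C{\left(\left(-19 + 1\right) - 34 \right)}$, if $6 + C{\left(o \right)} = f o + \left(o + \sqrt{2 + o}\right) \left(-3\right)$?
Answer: $-37309 + 15 i \sqrt{2} \approx -37309.0 + 21.213 i$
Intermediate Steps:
$f = 0$
$C{\left(o \right)} = -6 - 3 o - 3 \sqrt{2 + o}$ ($C{\left(o \right)} = -6 + \left(0 o + \left(o + \sqrt{2 + o}\right) \left(-3\right)\right) = -6 + \left(0 - \left(3 o + 3 \sqrt{2 + o}\right)\right) = -6 - \left(3 o + 3 \sqrt{2 + o}\right) = -6 - 3 o - 3 \sqrt{2 + o}$)
$-37159 - C{\left(\left(-19 + 1\right) - 34 \right)} = -37159 - \left(-6 - 3 \left(\left(-19 + 1\right) - 34\right) - 3 \sqrt{2 + \left(\left(-19 + 1\right) - 34\right)}\right) = -37159 - \left(-6 - 3 \left(-18 - 34\right) - 3 \sqrt{2 - 52}\right) = -37159 - \left(-6 - -156 - 3 \sqrt{2 - 52}\right) = -37159 - \left(-6 + 156 - 3 \sqrt{-50}\right) = -37159 - \left(-6 + 156 - 3 \cdot 5 i \sqrt{2}\right) = -37159 - \left(-6 + 156 - 15 i \sqrt{2}\right) = -37159 - \left(150 - 15 i \sqrt{2}\right) = -37309 + 15 i \sqrt{2}$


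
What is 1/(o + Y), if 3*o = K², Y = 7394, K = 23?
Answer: 3/22711 ≈ 0.00013209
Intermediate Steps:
o = 529/3 (o = (⅓)*23² = (⅓)*529 = 529/3 ≈ 176.33)
1/(o + Y) = 1/(529/3 + 7394) = 1/(22711/3) = 3/22711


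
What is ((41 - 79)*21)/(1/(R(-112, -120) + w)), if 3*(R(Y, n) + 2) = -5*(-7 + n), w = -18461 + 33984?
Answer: -12554668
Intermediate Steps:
w = 15523
R(Y, n) = 29/3 - 5*n/3 (R(Y, n) = -2 + (-5*(-7 + n))/3 = -2 + (35 - 5*n)/3 = -2 + (35/3 - 5*n/3) = 29/3 - 5*n/3)
((41 - 79)*21)/(1/(R(-112, -120) + w)) = ((41 - 79)*21)/(1/((29/3 - 5/3*(-120)) + 15523)) = (-38*21)/(1/((29/3 + 200) + 15523)) = -798/(1/(629/3 + 15523)) = -798/(1/(47198/3)) = -798/3/47198 = -798*47198/3 = -12554668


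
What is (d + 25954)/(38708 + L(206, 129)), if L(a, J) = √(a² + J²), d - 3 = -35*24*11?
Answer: 647081636/1498250187 - 16717*√59077/1498250187 ≈ 0.42918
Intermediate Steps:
d = -9237 (d = 3 - 35*24*11 = 3 - 840*11 = 3 - 9240 = -9237)
L(a, J) = √(J² + a²)
(d + 25954)/(38708 + L(206, 129)) = (-9237 + 25954)/(38708 + √(129² + 206²)) = 16717/(38708 + √(16641 + 42436)) = 16717/(38708 + √59077)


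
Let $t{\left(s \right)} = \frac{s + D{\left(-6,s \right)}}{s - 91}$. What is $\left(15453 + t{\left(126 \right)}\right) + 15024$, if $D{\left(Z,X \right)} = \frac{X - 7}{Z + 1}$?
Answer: $\frac{761998}{25} \approx 30480.0$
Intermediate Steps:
$D{\left(Z,X \right)} = \frac{-7 + X}{1 + Z}$
$t{\left(s \right)} = \frac{\frac{7}{5} + \frac{4 s}{5}}{-91 + s}$ ($t{\left(s \right)} = \frac{s + \frac{-7 + s}{1 - 6}}{s - 91} = \frac{s + \frac{-7 + s}{-5}}{-91 + s} = \frac{s - \frac{-7 + s}{5}}{-91 + s} = \frac{s - \left(- \frac{7}{5} + \frac{s}{5}\right)}{-91 + s} = \frac{\frac{7}{5} + \frac{4 s}{5}}{-91 + s}$)
$\left(15453 + t{\left(126 \right)}\right) + 15024 = \left(15453 + \frac{7 + 4 \cdot 126}{5 \left(-91 + 126\right)}\right) + 15024 = \left(15453 + \frac{7 + 504}{5 \cdot 35}\right) + 15024 = \left(15453 + \frac{1}{5} \cdot \frac{1}{35} \cdot 511\right) + 15024 = \left(15453 + \frac{73}{25}\right) + 15024 = \frac{386398}{25} + 15024 = \frac{761998}{25}$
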